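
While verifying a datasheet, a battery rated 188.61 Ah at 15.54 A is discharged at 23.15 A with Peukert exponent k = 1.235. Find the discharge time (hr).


Step 1: t_rated = C / I_rated = 188.61 / 15.54 = 12.137 hr
Step 2: ratio = 15.54 / 23.15 = 0.67127
Step 3: ratio^k = 0.67127^1.235 = 0.61125
Step 4: t = t_rated * ratio^k = 12.137 * 0.61125 = 7.419 hr

7.419 hr


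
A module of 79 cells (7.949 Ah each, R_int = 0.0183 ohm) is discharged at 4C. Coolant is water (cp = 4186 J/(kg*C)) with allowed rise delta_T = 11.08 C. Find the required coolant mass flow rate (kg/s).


Step 1: I = 4 * 7.949 = 31.796 A
Step 2: Q_cell = I^2 * R = 31.796^2 * 0.0183 = 18.501 W
Step 3: Q_total = 79 * 18.501 = 1461.6 W
Step 4: m_dot = Q_total / (cp * dT) = 1461.6 / (4186 * 11.08) = 0.03151 kg/s

0.03151 kg/s


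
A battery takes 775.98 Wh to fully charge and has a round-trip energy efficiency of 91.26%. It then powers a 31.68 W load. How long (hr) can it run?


Step 1: E_discharge = eta/100 * E_charge = 91.26/100 * 775.98 = 708.16 Wh
Step 2: t = E_discharge / P = 708.16 / 31.68 = 22.35 hr

22.35 hr


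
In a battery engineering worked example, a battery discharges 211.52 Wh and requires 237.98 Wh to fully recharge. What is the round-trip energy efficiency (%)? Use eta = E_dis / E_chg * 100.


eta_e = E_dis / E_chg * 100 = 211.52 / 237.98 * 100 = 88.88%

88.88%


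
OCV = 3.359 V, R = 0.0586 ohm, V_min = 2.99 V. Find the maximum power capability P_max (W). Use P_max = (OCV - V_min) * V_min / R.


P_max = (OCV - V_min) * V_min / R = (3.359 - 2.99) * 2.99 / 0.0586 = 0.369 * 2.99 / 0.0586 = 18.83 W

18.83 W


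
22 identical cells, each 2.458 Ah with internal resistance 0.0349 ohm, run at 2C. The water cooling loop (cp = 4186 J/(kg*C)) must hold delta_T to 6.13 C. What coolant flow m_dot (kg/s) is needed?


Step 1: I = 2 * 2.458 = 4.916 A
Step 2: Q_cell = I^2 * R = 4.916^2 * 0.0349 = 0.84343 W
Step 3: Q_total = 22 * 0.84343 = 18.555 W
Step 4: m_dot = Q_total / (cp * dT) = 18.555 / (4186 * 6.13) = 7.231e-04 kg/s

7.231e-04 kg/s


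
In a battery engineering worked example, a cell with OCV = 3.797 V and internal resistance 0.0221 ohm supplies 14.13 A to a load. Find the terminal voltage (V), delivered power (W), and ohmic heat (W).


Step 1: V_terminal = OCV - I*R = 3.797 - 14.13 * 0.0221 = 3.4847 V
Step 2: P_out = V_terminal * I = 3.4847 * 14.13 = 49.24 W
Step 3: Q = I^2 * R = 14.13^2 * 0.0221 = 4.412 W

V=3.4847 V, P=49.24 W, Q=4.412 W


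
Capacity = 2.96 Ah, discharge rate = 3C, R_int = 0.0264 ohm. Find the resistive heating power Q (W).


Step 1: I = C_rate * capacity = 3 * 2.96 = 8.88 A
Step 2: Q = I^2 * R = 8.88^2 * 0.0264 = 78.854 * 0.0264 = 2.082 W

2.082 W


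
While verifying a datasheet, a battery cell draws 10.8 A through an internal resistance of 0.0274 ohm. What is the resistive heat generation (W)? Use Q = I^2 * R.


Q = I^2 * R = 10.8^2 * 0.0274 = 3.196 W

3.196 W


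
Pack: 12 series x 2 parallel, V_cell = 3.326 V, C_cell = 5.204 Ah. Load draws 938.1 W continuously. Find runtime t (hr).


Step 1: E_pack = Ns * V_cell * Np * C_cell = 12 * 3.326 * 2 * 5.204 = 415.4 Wh
Step 2: t = E_pack / P = 415.4 / 938.1 = 0.4428 hr

0.4428 hr


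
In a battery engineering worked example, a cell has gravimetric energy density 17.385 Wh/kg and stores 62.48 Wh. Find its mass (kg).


m = E / ED = 62.48 / 17.385 = 3.594 kg

3.594 kg


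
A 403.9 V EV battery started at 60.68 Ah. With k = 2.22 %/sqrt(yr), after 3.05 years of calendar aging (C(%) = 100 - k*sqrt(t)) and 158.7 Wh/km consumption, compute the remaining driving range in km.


Step 1: capacity retention = 100 - 2.22 * sqrt(3.05) = 100 - 2.22 * 1.7464 = 96.123%
Step 2: C_now = 60.68 * 96.123/100 = 58.327 Ah
Step 3: E_pack = V * C_now = 403.9 * 58.327 = 23558 Wh
Step 4: range = E_pack / consumption = 23558 / 158.7 = 148.4 km

148.4 km


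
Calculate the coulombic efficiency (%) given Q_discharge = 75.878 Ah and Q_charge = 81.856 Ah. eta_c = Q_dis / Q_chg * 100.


eta_c = Q_dis / Q_chg * 100 = 75.878 / 81.856 * 100 = 92.70%

92.70%


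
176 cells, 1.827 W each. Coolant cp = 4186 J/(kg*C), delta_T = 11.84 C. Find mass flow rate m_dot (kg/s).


Q_total = 176 * 1.827 = 321.55 W
m_dot = Q_total / (cp * dT) = 321.55 / (4186 * 11.84) = 0.006488 kg/s

0.006488 kg/s


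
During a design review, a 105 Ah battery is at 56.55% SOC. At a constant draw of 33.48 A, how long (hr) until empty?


Step 1: remaining = SOC/100 * C_total = 56.55/100 * 105 = 59.378 Ah
Step 2: t = remaining / I = 59.378 / 33.48 = 1.774 hr

1.774 hr


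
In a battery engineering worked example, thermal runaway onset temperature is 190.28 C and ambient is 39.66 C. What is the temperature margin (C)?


Safety margin = 190.28 C - 39.66 C = 150.62 C

150.62 C


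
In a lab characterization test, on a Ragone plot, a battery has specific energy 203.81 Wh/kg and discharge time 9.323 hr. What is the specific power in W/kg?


P_specific = E / t = 203.81 / 9.323 = 21.86 W/kg

21.86 W/kg


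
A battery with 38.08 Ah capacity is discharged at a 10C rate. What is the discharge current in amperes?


At 10C: I = 10 * 38.08 Ah = 380.8 A

380.8 A


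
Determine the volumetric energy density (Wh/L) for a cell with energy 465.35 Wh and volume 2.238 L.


Volumetric ED = 465.35 Wh / 2.238 L = 207.9 Wh/L

207.9 Wh/L


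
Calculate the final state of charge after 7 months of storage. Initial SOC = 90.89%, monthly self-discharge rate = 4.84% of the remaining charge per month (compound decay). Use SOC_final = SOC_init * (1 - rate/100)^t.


Monthly retention factor = 1 - 4.84/100 = 0.9516
Over 7 months: factor^7 = 0.70661
SOC_final = 90.89 * 0.70661 = 64.22%

64.22%


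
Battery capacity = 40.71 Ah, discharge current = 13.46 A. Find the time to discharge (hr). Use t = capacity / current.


t = capacity / current = 40.71 / 13.46 = 3.025 hr

3.025 hr


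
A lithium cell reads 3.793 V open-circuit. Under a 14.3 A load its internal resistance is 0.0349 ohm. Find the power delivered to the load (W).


Step 1: V_terminal = OCV - I*R = 3.793 - 14.3 * 0.0349 = 3.2939 V
Step 2: P_out = V_terminal * I = 3.2939 * 14.3 = 47.10 W

47.10 W


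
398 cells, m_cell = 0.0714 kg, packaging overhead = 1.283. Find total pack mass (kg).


m_pack = n * m_cell * overhead = 398 * 0.0714 * 1.283 = 36.46 kg

36.46 kg


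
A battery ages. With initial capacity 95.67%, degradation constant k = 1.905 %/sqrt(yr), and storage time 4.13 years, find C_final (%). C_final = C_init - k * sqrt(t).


Step 1: sqrt(4.13 yr) = 2.0322
Step 2: drop = 1.905 * 2.0322 = 3.8713
Step 3: C_final = 95.67 - 3.8713 = 91.80%

91.80%


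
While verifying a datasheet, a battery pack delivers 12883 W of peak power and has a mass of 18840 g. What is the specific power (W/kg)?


Convert: m = 18840 g = 18.84 kg
SP = P / m = 12883 / 18.84 = 683.8 W/kg

683.8 W/kg


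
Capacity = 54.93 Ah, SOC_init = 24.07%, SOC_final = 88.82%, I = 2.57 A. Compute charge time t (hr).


delta_Ah = 54.93 * (88.82 - 24.07) / 100 = 35.567 Ah
t = delta_Ah / I = 35.567 / 2.57 = 13.84 hr

13.84 hr


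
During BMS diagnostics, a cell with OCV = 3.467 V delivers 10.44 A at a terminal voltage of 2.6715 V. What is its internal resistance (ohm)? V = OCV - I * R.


R = (OCV - V) / I = (3.467 - 2.6715) / 10.44 = 0.07620 ohm

0.07620 ohm


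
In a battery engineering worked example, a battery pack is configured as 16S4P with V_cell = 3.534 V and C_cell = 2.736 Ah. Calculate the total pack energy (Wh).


E = Ns * Vcell * Np * Ccell = 16 * 3.534 * 4 * 2.736 = 618.8 Wh

618.8 Wh


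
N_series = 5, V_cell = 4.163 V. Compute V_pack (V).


Series voltages add: 5 * 4.163 V = 20.815 V

20.815 V


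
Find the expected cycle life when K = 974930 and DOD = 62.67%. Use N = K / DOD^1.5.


Step 1: DOD^1.5 = 62.67^1.5 = 496.12
Step 2: N = 974930 / 496.12 = 1965 cycles

1965 cycles


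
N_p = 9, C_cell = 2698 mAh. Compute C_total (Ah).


Convert: C_cell = 2698 mAh = 2.698 Ah
C_total = 9 * 2.698 = 24.282 Ah

24.282 Ah


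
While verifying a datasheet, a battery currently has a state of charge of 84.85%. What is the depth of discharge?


Complement of SOC: DOD = 100% - 84.85% = 15.15%

15.15%


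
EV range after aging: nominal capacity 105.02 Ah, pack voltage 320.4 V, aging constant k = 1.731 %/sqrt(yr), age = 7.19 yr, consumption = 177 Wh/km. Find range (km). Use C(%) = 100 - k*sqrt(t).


Step 1: capacity retention = 100 - 1.731 * sqrt(7.19) = 100 - 1.731 * 2.6814 = 95.358%
Step 2: C_now = 105.02 * 95.358/100 = 100.14 Ah
Step 3: E_pack = V * C_now = 320.4 * 100.14 = 32085 Wh
Step 4: range = E_pack / consumption = 32085 / 177 = 181.3 km

181.3 km


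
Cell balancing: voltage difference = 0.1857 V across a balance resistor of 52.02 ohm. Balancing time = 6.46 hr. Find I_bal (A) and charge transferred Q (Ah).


I_bal = dV / R = 0.1857 / 52.02 = 0.0035698 A
Q = I_bal * t = 0.0035698 * 6.46 = 0.02306 Ah

I=0.0035698 A, Q=0.02306 Ah


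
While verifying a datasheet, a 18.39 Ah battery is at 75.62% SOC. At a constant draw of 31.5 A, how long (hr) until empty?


Step 1: remaining = SOC/100 * C_total = 75.62/100 * 18.39 = 13.907 Ah
Step 2: t = remaining / I = 13.907 / 31.5 = 0.4415 hr

0.4415 hr


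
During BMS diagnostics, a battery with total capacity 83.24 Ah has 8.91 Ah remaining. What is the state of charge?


SOC = (remaining / total) * 100 = (8.91 / 83.24) * 100 = 10.70%

10.70%


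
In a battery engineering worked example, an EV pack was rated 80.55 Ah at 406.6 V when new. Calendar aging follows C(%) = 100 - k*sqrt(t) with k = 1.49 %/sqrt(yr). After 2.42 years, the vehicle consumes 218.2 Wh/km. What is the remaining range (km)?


Step 1: capacity retention = 100 - 1.49 * sqrt(2.42) = 100 - 1.49 * 1.5556 = 97.682%
Step 2: C_now = 80.55 * 97.682/100 = 78.683 Ah
Step 3: E_pack = V * C_now = 406.6 * 78.683 = 31993 Wh
Step 4: range = E_pack / consumption = 31993 / 218.2 = 146.6 km

146.6 km


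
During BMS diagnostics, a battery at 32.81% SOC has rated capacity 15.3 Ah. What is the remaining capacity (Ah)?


remaining = SOC / 100 * total = 32.81 / 100 * 15.3 = 5.020 Ah

5.020 Ah


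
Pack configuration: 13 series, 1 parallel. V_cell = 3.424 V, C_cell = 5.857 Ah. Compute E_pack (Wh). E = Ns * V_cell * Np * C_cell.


V_pack = 13 * 3.424 = 44.512 V
C_pack = 1 * 5.857 = 5.857 Ah
E = V_pack * C_pack = 44.512 * 5.857 = 260.7 Wh

260.7 Wh


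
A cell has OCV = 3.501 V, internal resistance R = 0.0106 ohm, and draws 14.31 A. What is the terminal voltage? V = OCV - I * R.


IR drop = 14.31 * 0.0106 = 0.15169 V
V = 3.501 - 0.15169 = 3.349 V

3.349 V


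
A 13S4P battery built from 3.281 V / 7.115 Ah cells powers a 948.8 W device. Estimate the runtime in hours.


Step 1: E_pack = Ns * V_cell * Np * C_cell = 13 * 3.281 * 4 * 7.115 = 1213.9 Wh
Step 2: t = E_pack / P = 1213.9 / 948.8 = 1.279 hr

1.279 hr


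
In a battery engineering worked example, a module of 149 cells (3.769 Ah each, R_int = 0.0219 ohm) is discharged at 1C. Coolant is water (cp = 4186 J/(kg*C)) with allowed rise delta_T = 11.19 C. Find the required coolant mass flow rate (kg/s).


Step 1: I = 1 * 3.769 = 3.769 A
Step 2: Q_cell = I^2 * R = 3.769^2 * 0.0219 = 0.3111 W
Step 3: Q_total = 149 * 0.3111 = 46.354 W
Step 4: m_dot = Q_total / (cp * dT) = 46.354 / (4186 * 11.19) = 9.896e-04 kg/s

9.896e-04 kg/s


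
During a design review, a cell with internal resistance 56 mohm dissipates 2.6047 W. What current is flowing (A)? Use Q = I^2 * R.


Convert: R = 56 mohm = 0.056 ohm
I = sqrt(Q / R) = sqrt(2.6047 / 0.056) = sqrt(46.513) = 6.820 A

6.820 A


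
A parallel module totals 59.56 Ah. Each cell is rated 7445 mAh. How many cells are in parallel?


Convert: C_cell = 7445 mAh = 7.445 Ah
n = C_total / C_cell = 59.56 / 7.445 = 8

8


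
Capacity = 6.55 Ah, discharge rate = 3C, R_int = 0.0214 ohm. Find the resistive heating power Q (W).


Step 1: I = C_rate * capacity = 3 * 6.55 = 19.65 A
Step 2: Q = I^2 * R = 19.65^2 * 0.0214 = 386.12 * 0.0214 = 8.263 W

8.263 W


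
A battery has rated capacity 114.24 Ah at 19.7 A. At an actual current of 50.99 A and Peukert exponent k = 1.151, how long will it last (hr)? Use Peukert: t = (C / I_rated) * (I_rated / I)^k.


t_rated = C / I_rated = 114.24 / 19.7 = 5.799 hr
(I_rated/I)^k = (0.38635)^1.151 = 0.33467
t = t_rated * (I_rated/I)^k = 5.799 * 0.33467 = 1.941 hr

1.941 hr


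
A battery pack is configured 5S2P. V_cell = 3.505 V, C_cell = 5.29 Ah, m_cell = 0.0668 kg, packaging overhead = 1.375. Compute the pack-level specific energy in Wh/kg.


Step 1: V_pack = 5 * 3.505 = 17.525 V
Step 2: C_pack = 2 * 5.29 = 10.58 Ah
Step 3: E_pack = V_pack * C_pack = 17.525 * 10.58 = 185.41 Wh
Step 4: m_pack = 5 * 2 * 0.0668 * 1.375 = 0.9185 kg
Step 5: ED = E_pack / m_pack = 185.41 / 0.9185 = 201.9 Wh/kg

201.9 Wh/kg


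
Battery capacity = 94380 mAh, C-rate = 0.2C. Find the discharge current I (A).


Convert: capacity = 94380 mAh = 94.38 Ah
At 0.2C: I = 0.2 * 94.38 Ah = 18.876 A

18.876 A


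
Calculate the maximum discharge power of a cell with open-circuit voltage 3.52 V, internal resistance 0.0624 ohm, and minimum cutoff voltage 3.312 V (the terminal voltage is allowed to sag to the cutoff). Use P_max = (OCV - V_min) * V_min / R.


P_max = (OCV - V_min) * V_min / R = (3.52 - 3.312) * 3.312 / 0.0624 = 0.208 * 3.312 / 0.0624 = 11.04 W

11.04 W


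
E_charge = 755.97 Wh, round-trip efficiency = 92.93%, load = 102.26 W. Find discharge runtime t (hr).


Step 1: E_discharge = eta/100 * E_charge = 92.93/100 * 755.97 = 702.52 Wh
Step 2: t = E_discharge / P = 702.52 / 102.26 = 6.870 hr

6.870 hr


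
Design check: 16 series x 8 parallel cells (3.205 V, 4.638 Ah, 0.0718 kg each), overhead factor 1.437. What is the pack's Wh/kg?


Step 1: V_pack = 16 * 3.205 = 51.28 V
Step 2: C_pack = 8 * 4.638 = 37.104 Ah
Step 3: E_pack = V_pack * C_pack = 51.28 * 37.104 = 1902.7 Wh
Step 4: m_pack = 16 * 8 * 0.0718 * 1.437 = 13.207 kg
Step 5: ED = E_pack / m_pack = 1902.7 / 13.207 = 144.1 Wh/kg

144.1 Wh/kg


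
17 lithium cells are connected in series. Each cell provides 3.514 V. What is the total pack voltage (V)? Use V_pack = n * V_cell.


Series voltages add: 17 * 3.514 V = 59.738 V

59.738 V


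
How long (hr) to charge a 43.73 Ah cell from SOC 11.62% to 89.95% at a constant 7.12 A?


delta_Ah = 43.73 * (89.95 - 11.62) / 100 = 34.254 Ah
t = delta_Ah / I = 34.254 / 7.12 = 4.811 hr

4.811 hr


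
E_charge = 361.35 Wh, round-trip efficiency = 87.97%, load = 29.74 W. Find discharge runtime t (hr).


Step 1: E_discharge = eta/100 * E_charge = 87.97/100 * 361.35 = 317.88 Wh
Step 2: t = E_discharge / P = 317.88 / 29.74 = 10.69 hr

10.69 hr


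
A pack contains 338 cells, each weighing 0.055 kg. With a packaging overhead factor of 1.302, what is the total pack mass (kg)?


m_pack = n * m_cell * overhead = 338 * 0.055 * 1.302 = 24.20 kg

24.20 kg


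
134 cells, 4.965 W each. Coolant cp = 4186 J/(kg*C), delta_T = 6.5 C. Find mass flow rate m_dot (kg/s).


Step 1: Total heat Q = 134 * 4.965 W = 665.31 W
Step 2: denom = cp * dT = 4186 * 6.5 = 27209
Step 3: m_dot = 665.31 / 27209 = 0.02445 kg/s

0.02445 kg/s


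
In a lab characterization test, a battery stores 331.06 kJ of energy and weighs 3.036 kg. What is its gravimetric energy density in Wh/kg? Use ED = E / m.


Convert: E = 331.06 kJ = 91.961 Wh
ED = E / m = 91.961 / 3.036 = 30.29 Wh/kg

30.29 Wh/kg


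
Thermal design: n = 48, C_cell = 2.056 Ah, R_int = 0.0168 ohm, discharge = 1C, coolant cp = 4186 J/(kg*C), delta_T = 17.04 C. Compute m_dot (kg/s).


Step 1: I = 1 * 2.056 = 2.056 A
Step 2: Q_cell = I^2 * R = 2.056^2 * 0.0168 = 0.071016 W
Step 3: Q_total = 48 * 0.071016 = 3.4088 W
Step 4: m_dot = Q_total / (cp * dT) = 3.4088 / (4186 * 17.04) = 4.779e-05 kg/s

4.779e-05 kg/s


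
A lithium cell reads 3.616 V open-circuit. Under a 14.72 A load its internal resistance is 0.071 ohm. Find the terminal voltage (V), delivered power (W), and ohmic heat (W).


Step 1: V_terminal = OCV - I*R = 3.616 - 14.72 * 0.071 = 2.5709 V
Step 2: P_out = V_terminal * I = 2.5709 * 14.72 = 37.84 W
Step 3: Q = I^2 * R = 14.72^2 * 0.071 = 15.38 W

V=2.5709 V, P=37.84 W, Q=15.38 W


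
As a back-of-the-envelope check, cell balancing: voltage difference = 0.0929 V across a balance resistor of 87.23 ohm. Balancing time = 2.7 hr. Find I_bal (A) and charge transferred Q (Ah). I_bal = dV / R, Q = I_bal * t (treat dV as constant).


I_bal = dV / R = 0.0929 / 87.23 = 0.001065 A
Q = I_bal * t = 0.001065 * 2.7 = 0.002876 Ah

I=0.001065 A, Q=0.002876 Ah


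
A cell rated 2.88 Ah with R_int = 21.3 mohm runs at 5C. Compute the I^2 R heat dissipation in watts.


Convert: R = 21.3 mohm = 0.0213 ohm
Step 1: I = C_rate * capacity = 5 * 2.88 = 14.4 A
Step 2: Q = I^2 * R = 14.4^2 * 0.0213 = 207.36 * 0.0213 = 4.417 W

4.417 W


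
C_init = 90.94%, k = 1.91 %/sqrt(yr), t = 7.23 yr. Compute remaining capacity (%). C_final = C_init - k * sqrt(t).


sqrt(t) = sqrt(7.23) = 2.6889
C_final = 90.94 - 1.91 * 2.6889 = 85.80%

85.80%


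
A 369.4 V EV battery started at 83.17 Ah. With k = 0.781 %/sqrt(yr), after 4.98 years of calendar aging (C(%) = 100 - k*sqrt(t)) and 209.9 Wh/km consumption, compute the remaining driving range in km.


Step 1: capacity retention = 100 - 0.781 * sqrt(4.98) = 100 - 0.781 * 2.2316 = 98.257%
Step 2: C_now = 83.17 * 98.257/100 = 81.72 Ah
Step 3: E_pack = V * C_now = 369.4 * 81.72 = 30187 Wh
Step 4: range = E_pack / consumption = 30187 / 209.9 = 143.8 km

143.8 km


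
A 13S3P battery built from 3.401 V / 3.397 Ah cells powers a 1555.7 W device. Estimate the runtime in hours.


Step 1: E_pack = Ns * V_cell * Np * C_cell = 13 * 3.401 * 3 * 3.397 = 450.57 Wh
Step 2: t = E_pack / P = 450.57 / 1555.7 = 0.2896 hr

0.2896 hr


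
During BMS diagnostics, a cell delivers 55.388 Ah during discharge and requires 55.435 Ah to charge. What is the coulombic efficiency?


Coulombic efficiency = 55.388/55.435 * 100% = 99.92%

99.92%


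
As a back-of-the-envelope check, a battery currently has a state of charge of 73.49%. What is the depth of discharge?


Complement of SOC: DOD = 100% - 73.49% = 26.51%

26.51%


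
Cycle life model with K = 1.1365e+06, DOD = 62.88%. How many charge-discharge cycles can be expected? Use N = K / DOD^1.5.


DOD^1.5 = 498.62
N = K / DOD^1.5 = 1.1365e+06 / 498.62 = 2279

2279 cycles


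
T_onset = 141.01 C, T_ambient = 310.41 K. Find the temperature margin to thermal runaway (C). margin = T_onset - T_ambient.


Convert: T_ambient = 310.41 K = 37.26 C
margin = 141.01 - 37.26 = 103.75 C

103.75 C


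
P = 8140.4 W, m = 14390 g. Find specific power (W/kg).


Convert: m = 14390 g = 14.39 kg
SP = P / m = 8140.4 / 14.39 = 565.7 W/kg

565.7 W/kg


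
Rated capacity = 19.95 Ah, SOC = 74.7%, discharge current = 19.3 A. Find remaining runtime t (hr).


Step 1: remaining = SOC/100 * C_total = 74.7/100 * 19.95 = 14.903 Ah
Step 2: t = remaining / I = 14.903 / 19.3 = 0.7722 hr

0.7722 hr


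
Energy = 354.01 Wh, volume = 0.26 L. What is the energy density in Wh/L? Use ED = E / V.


ED = E / V = 354.01 / 0.26 = 1362 Wh/L

1362 Wh/L


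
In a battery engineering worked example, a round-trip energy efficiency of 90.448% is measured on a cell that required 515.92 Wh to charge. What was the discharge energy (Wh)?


E_dis = eta/100 * E_chg = 90.448/100 * 515.92 = 466.6 Wh

466.6 Wh


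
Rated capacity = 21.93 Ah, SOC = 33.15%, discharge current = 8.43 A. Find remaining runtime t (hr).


Step 1: remaining = SOC/100 * C_total = 33.15/100 * 21.93 = 7.2698 Ah
Step 2: t = remaining / I = 7.2698 / 8.43 = 0.8624 hr

0.8624 hr


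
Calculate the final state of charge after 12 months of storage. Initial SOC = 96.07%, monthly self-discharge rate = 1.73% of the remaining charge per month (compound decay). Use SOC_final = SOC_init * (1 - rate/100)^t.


Monthly retention factor = 1 - 1.73/100 = 0.9827
Over 12 months: factor^12 = 0.81106
SOC_final = 96.07 * 0.81106 = 77.92%

77.92%


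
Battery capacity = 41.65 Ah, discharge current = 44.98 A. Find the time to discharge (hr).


t = capacity / current = 41.65 / 44.98 = 0.9260 hr

0.9260 hr


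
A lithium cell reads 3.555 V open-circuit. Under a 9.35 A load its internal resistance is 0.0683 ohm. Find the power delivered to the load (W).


Step 1: V_terminal = OCV - I*R = 3.555 - 9.35 * 0.0683 = 2.9164 V
Step 2: P_out = V_terminal * I = 2.9164 * 9.35 = 27.27 W

27.27 W


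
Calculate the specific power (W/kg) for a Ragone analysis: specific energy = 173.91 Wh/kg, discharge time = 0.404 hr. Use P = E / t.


Specific power = 173.91 Wh/kg / 0.404 hr = 430.5 W/kg

430.5 W/kg


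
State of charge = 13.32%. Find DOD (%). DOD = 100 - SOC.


Complement of SOC: DOD = 100% - 13.32% = 86.68%

86.68%


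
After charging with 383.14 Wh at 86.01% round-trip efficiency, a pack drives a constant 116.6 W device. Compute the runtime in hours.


Step 1: E_discharge = eta/100 * E_charge = 86.01/100 * 383.14 = 329.54 Wh
Step 2: t = E_discharge / P = 329.54 / 116.6 = 2.826 hr

2.826 hr


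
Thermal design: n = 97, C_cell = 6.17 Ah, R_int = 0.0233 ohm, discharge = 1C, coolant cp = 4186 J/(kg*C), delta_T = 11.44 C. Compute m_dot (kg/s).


Step 1: I = 1 * 6.17 = 6.17 A
Step 2: Q_cell = I^2 * R = 6.17^2 * 0.0233 = 0.88701 W
Step 3: Q_total = 97 * 0.88701 = 86.04 W
Step 4: m_dot = Q_total / (cp * dT) = 86.04 / (4186 * 11.44) = 0.001797 kg/s

0.001797 kg/s


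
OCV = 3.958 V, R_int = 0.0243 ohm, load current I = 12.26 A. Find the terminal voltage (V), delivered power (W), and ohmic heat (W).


Step 1: V_terminal = OCV - I*R = 3.958 - 12.26 * 0.0243 = 3.6601 V
Step 2: P_out = V_terminal * I = 3.6601 * 12.26 = 44.87 W
Step 3: Q = I^2 * R = 12.26^2 * 0.0243 = 3.652 W

V=3.6601 V, P=44.87 W, Q=3.652 W


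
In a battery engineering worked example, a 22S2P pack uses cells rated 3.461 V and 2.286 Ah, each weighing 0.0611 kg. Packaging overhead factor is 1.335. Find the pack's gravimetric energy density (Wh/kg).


Step 1: V_pack = 22 * 3.461 = 76.142 V
Step 2: C_pack = 2 * 2.286 = 4.572 Ah
Step 3: E_pack = V_pack * C_pack = 76.142 * 4.572 = 348.12 Wh
Step 4: m_pack = 22 * 2 * 0.0611 * 1.335 = 3.589 kg
Step 5: ED = E_pack / m_pack = 348.12 / 3.589 = 97.00 Wh/kg

97.00 Wh/kg


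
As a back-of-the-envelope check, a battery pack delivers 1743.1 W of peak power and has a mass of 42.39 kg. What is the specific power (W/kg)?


Specific power = 1743.1 W / 42.39 kg = 41.12 W/kg

41.12 W/kg


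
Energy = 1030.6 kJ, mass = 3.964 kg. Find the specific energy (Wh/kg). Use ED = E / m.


Convert: E = 1030.6 kJ = 286.28 Wh
ED = E / m = 286.28 / 3.964 = 72.22 Wh/kg

72.22 Wh/kg


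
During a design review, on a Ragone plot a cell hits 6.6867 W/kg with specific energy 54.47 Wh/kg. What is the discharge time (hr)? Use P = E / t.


t = E / P = 54.47 / 6.6867 = 8.146 hr

8.146 hr


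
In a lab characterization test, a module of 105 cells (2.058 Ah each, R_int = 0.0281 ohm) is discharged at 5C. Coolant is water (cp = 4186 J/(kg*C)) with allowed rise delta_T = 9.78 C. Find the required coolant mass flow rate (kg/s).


Step 1: I = 5 * 2.058 = 10.29 A
Step 2: Q_cell = I^2 * R = 10.29^2 * 0.0281 = 2.9753 W
Step 3: Q_total = 105 * 2.9753 = 312.41 W
Step 4: m_dot = Q_total / (cp * dT) = 312.41 / (4186 * 9.78) = 0.007631 kg/s

0.007631 kg/s


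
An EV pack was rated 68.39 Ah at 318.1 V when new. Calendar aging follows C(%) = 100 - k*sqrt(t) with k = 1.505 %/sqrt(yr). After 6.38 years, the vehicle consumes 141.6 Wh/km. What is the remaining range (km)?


Step 1: capacity retention = 100 - 1.505 * sqrt(6.38) = 100 - 1.505 * 2.5259 = 96.199%
Step 2: C_now = 68.39 * 96.199/100 = 65.79 Ah
Step 3: E_pack = V * C_now = 318.1 * 65.79 = 20928 Wh
Step 4: range = E_pack / consumption = 20928 / 141.6 = 147.8 km

147.8 km


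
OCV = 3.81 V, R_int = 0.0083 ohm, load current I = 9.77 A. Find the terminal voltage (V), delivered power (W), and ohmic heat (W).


Step 1: V_terminal = OCV - I*R = 3.81 - 9.77 * 0.0083 = 3.7289 V
Step 2: P_out = V_terminal * I = 3.7289 * 9.77 = 36.43 W
Step 3: Q = I^2 * R = 9.77^2 * 0.0083 = 0.7923 W

V=3.7289 V, P=36.43 W, Q=0.7923 W


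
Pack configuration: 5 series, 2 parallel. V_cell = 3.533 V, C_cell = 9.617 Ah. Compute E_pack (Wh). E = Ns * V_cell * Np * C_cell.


E = Ns * Vcell * Np * Ccell = 5 * 3.533 * 2 * 9.617 = 339.8 Wh

339.8 Wh


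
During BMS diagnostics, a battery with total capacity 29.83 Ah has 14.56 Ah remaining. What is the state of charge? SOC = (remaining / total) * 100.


SOC% = 14.56 / 29.83 * 100 = 48.81%

48.81%


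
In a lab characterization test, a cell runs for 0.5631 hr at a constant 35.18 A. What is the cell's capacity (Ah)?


C = I * t = 35.18 * 0.5631 = 19.81 Ah

19.81 Ah


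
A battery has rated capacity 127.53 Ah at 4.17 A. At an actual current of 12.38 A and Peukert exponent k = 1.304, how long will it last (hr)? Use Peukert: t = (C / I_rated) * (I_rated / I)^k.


Step 1: t_rated = C / I_rated = 127.53 / 4.17 = 30.583 hr
Step 2: ratio = 4.17 / 12.38 = 0.33683
Step 3: ratio^k = 0.33683^1.304 = 0.24196
Step 4: t = t_rated * ratio^k = 30.583 * 0.24196 = 7.400 hr

7.400 hr


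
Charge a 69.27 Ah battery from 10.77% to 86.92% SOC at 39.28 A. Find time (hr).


Step 1: dSOC = 86.92% - 10.77% = 76.15%
Step 2: delta_Ah = 69.27 * 76.15 / 100 = 52.749 Ah
Step 3: t = 52.749 / 39.28 = 1.343 hr

1.343 hr


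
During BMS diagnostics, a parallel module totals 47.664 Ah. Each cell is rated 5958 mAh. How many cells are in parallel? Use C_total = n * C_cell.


Convert: C_cell = 5958 mAh = 5.958 Ah
n = C_total / C_cell = 47.664 / 5.958 = 8

8


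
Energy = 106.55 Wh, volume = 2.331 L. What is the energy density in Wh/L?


ED = E / V = 106.55 / 2.331 = 45.71 Wh/L

45.71 Wh/L


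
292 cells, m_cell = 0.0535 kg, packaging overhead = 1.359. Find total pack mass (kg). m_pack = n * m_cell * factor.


m_pack = n * m_cell * overhead = 292 * 0.0535 * 1.359 = 21.23 kg

21.23 kg


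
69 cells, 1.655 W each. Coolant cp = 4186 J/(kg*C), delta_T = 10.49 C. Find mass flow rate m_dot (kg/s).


Step 1: Total heat Q = 69 * 1.655 W = 114.2 W
Step 2: denom = cp * dT = 4186 * 10.49 = 43911
Step 3: m_dot = 114.2 / 43911 = 0.002601 kg/s

0.002601 kg/s


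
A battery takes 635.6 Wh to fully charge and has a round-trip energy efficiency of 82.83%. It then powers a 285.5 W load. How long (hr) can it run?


Step 1: E_discharge = eta/100 * E_charge = 82.83/100 * 635.6 = 526.47 Wh
Step 2: t = E_discharge / P = 526.47 / 285.5 = 1.844 hr

1.844 hr


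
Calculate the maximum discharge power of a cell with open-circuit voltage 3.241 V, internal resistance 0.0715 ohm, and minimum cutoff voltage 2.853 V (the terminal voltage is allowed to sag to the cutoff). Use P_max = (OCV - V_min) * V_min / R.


P_max = (OCV - V_min) * V_min / R = (3.241 - 2.853) * 2.853 / 0.0715 = 0.388 * 2.853 / 0.0715 = 15.48 W

15.48 W


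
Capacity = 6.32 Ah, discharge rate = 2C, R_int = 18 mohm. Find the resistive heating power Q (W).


Convert: R = 18 mohm = 0.018 ohm
Step 1: I = C_rate * capacity = 2 * 6.32 = 12.64 A
Step 2: Q = I^2 * R = 12.64^2 * 0.018 = 159.77 * 0.018 = 2.876 W

2.876 W


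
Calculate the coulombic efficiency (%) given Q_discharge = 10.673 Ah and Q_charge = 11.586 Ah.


eta_c = Q_dis / Q_chg * 100 = 10.673 / 11.586 * 100 = 92.12%

92.12%


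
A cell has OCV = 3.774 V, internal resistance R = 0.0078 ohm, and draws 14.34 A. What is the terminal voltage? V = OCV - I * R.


V = OCV - I*R = 3.774 - 14.34 * 0.0078 = 3.662 V

3.662 V


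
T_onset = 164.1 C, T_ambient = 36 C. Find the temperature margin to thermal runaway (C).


margin = T_onset - T_ambient = 164.1 - 36 = 128.1 C

128.1 C


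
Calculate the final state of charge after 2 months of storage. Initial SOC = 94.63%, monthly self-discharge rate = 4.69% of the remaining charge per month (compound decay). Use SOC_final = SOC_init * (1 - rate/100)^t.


Monthly retention factor = 1 - 4.69/100 = 0.9531
Over 2 months: factor^2 = 0.9084
SOC_final = 94.63 * 0.9084 = 85.96%

85.96%


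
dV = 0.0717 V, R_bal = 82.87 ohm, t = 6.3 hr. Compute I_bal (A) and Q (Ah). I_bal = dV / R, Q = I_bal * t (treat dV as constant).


First, Ohm's law: I_bal = 0.0717 V / 82.87 ohm = 8.6521e-04 A
Then Q = I * t = 8.6521e-04 A * 6.3 hr = 0.005451 Ah

I=8.6521e-04 A, Q=0.005451 Ah


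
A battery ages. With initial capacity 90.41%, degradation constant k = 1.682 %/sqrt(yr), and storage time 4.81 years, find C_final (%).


sqrt(t) = sqrt(4.81) = 2.1932
C_final = 90.41 - 1.682 * 2.1932 = 86.72%

86.72%


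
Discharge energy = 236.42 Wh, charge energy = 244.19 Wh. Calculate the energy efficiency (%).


eta_e = E_dis / E_chg * 100 = 236.42 / 244.19 * 100 = 96.82%

96.82%


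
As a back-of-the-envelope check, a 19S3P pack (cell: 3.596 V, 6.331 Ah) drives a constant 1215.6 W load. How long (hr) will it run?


Step 1: E_pack = Ns * V_cell * Np * C_cell = 19 * 3.596 * 3 * 6.331 = 1297.7 Wh
Step 2: t = E_pack / P = 1297.7 / 1215.6 = 1.068 hr

1.068 hr


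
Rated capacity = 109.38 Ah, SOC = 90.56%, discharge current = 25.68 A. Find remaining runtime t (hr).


Step 1: remaining = SOC/100 * C_total = 90.56/100 * 109.38 = 99.055 Ah
Step 2: t = remaining / I = 99.055 / 25.68 = 3.857 hr

3.857 hr


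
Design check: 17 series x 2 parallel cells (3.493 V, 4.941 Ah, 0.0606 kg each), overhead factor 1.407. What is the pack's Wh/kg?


Step 1: V_pack = 17 * 3.493 = 59.381 V
Step 2: C_pack = 2 * 4.941 = 9.882 Ah
Step 3: E_pack = V_pack * C_pack = 59.381 * 9.882 = 586.8 Wh
Step 4: m_pack = 17 * 2 * 0.0606 * 1.407 = 2.899 kg
Step 5: ED = E_pack / m_pack = 586.8 / 2.899 = 202.4 Wh/kg

202.4 Wh/kg


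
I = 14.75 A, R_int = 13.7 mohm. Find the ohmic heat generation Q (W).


Convert: R = 13.7 mohm = 0.0137 ohm
Q = I^2 * R = 14.75^2 * 0.0137 = 2.981 W

2.981 W


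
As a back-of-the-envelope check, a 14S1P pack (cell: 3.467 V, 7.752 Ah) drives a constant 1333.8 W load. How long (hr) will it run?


Step 1: E_pack = Ns * V_cell * Np * C_cell = 14 * 3.467 * 1 * 7.752 = 376.27 Wh
Step 2: t = E_pack / P = 376.27 / 1333.8 = 0.2821 hr

0.2821 hr


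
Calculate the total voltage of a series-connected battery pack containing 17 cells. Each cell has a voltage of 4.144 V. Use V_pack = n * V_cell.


V_pack = n * V_cell = 17 * 4.144 = 70.448 V

70.448 V


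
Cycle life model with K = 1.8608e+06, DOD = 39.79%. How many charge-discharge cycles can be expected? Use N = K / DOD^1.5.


Step 1: DOD^1.5 = 39.79^1.5 = 250.99
Step 2: N = 1.8608e+06 / 250.99 = 7414 cycles

7414 cycles


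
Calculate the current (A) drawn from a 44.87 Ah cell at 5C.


At 5C: I = 5 * 44.87 Ah = 224.35 A

224.35 A


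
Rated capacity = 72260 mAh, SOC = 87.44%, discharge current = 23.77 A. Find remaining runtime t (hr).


Convert: C_total = 72260 mAh = 72.26 Ah
Step 1: remaining = SOC/100 * C_total = 87.44/100 * 72.26 = 63.184 Ah
Step 2: t = remaining / I = 63.184 / 23.77 = 2.658 hr

2.658 hr


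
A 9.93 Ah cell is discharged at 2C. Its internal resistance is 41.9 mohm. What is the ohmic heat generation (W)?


Convert: R = 41.9 mohm = 0.0419 ohm
Step 1: I = C_rate * capacity = 2 * 9.93 = 19.86 A
Step 2: Q = I^2 * R = 19.86^2 * 0.0419 = 394.42 * 0.0419 = 16.53 W

16.53 W


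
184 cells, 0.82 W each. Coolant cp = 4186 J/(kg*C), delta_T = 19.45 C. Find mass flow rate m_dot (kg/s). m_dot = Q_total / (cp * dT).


Step 1: Total heat Q = 184 * 0.82 W = 150.88 W
Step 2: denom = cp * dT = 4186 * 19.45 = 81418
Step 3: m_dot = 150.88 / 81418 = 0.001853 kg/s

0.001853 kg/s


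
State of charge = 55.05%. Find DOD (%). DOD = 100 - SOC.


DOD = 100 - SOC = 100 - 55.05 = 44.95%

44.95%


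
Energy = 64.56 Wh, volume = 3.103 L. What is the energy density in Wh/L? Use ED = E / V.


ED = E / V = 64.56 / 3.103 = 20.81 Wh/L

20.81 Wh/L


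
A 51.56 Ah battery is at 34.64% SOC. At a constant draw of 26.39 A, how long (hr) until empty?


Step 1: remaining = SOC/100 * C_total = 34.64/100 * 51.56 = 17.86 Ah
Step 2: t = remaining / I = 17.86 / 26.39 = 0.6768 hr

0.6768 hr


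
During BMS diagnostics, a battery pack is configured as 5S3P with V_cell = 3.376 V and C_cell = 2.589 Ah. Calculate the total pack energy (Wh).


V_pack = 5 * 3.376 = 16.88 V
C_pack = 3 * 2.589 = 7.767 Ah
E = V_pack * C_pack = 16.88 * 7.767 = 131.1 Wh

131.1 Wh


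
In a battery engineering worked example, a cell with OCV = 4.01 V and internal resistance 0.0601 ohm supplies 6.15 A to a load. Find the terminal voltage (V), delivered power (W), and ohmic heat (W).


Step 1: V_terminal = OCV - I*R = 4.01 - 6.15 * 0.0601 = 3.6404 V
Step 2: P_out = V_terminal * I = 3.6404 * 6.15 = 22.39 W
Step 3: Q = I^2 * R = 6.15^2 * 0.0601 = 2.273 W

V=3.6404 V, P=22.39 W, Q=2.273 W


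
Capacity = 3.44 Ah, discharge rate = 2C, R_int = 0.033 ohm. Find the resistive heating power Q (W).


Step 1: I = C_rate * capacity = 2 * 3.44 = 6.88 A
Step 2: Q = I^2 * R = 6.88^2 * 0.033 = 47.334 * 0.033 = 1.562 W

1.562 W


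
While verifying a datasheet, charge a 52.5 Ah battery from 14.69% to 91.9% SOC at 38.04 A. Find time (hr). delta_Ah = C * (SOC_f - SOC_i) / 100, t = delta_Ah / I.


delta_Ah = 52.5 * (91.9 - 14.69) / 100 = 40.535 Ah
t = delta_Ah / I = 40.535 / 38.04 = 1.066 hr

1.066 hr


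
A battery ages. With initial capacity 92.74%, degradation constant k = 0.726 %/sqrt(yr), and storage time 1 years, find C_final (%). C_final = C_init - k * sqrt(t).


sqrt(t) = sqrt(1) = 1
C_final = 92.74 - 0.726 * 1 = 92.01%

92.01%


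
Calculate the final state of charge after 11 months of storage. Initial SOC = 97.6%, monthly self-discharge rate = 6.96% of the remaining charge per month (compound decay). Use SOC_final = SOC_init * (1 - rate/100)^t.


Monthly retention factor = 1 - 6.96/100 = 0.9304
Over 11 months: factor^11 = 0.45224
SOC_final = 97.6 * 0.45224 = 44.14%

44.14%


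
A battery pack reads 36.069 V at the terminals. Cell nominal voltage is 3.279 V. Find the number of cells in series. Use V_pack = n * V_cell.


Rearranging: n = V_pack / V_cell = 36.069 / 3.279 = 11 cells

11


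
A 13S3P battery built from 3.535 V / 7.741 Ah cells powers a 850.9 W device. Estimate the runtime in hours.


Step 1: E_pack = Ns * V_cell * Np * C_cell = 13 * 3.535 * 3 * 7.741 = 1067.2 Wh
Step 2: t = E_pack / P = 1067.2 / 850.9 = 1.254 hr

1.254 hr


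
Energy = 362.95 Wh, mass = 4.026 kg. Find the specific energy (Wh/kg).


ED = E / m = 362.95 / 4.026 = 90.15 Wh/kg

90.15 Wh/kg


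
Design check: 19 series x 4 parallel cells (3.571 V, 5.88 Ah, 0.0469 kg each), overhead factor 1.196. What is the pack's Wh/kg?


Step 1: V_pack = 19 * 3.571 = 67.849 V
Step 2: C_pack = 4 * 5.88 = 23.52 Ah
Step 3: E_pack = V_pack * C_pack = 67.849 * 23.52 = 1595.8 Wh
Step 4: m_pack = 19 * 4 * 0.0469 * 1.196 = 4.263 kg
Step 5: ED = E_pack / m_pack = 1595.8 / 4.263 = 374.3 Wh/kg

374.3 Wh/kg


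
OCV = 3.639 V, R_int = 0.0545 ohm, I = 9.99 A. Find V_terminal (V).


IR drop = 9.99 * 0.0545 = 0.54446 V
V = 3.639 - 0.54446 = 3.095 V

3.095 V


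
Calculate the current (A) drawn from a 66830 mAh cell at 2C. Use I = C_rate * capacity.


Convert: capacity = 66830 mAh = 66.83 Ah
I = C_rate * capacity = 2 * 66.83 = 133.66 A

133.66 A


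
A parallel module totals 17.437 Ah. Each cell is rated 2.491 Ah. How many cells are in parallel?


n = C_total / C_cell = 17.437 / 2.491 = 7

7


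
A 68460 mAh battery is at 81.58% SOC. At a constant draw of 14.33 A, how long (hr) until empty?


Convert: C_total = 68460 mAh = 68.46 Ah
Step 1: remaining = SOC/100 * C_total = 81.58/100 * 68.46 = 55.85 Ah
Step 2: t = remaining / I = 55.85 / 14.33 = 3.897 hr

3.897 hr


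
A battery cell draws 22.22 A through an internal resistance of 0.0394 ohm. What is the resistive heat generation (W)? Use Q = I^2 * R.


Q = I^2 * R = 22.22^2 * 0.0394 = 19.45 W

19.45 W


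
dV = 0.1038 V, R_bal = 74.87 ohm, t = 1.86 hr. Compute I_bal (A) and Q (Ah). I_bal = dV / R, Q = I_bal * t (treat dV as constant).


I_bal = dV / R = 0.1038 / 74.87 = 0.0013864 A
Q = I_bal * t = 0.0013864 * 1.86 = 0.002579 Ah

I=0.0013864 A, Q=0.002579 Ah


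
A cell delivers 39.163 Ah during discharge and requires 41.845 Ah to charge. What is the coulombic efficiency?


Coulombic efficiency = 39.163/41.845 * 100% = 93.59%

93.59%


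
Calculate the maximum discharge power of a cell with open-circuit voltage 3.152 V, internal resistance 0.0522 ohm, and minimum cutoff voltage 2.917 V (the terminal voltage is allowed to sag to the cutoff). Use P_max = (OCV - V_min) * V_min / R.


dV = OCV - V_min = 0.235 V (so I_max = dV / R)
P_max = dV * V_min / R = 0.235 * 2.917 / 0.0522 = 13.13 W

13.13 W


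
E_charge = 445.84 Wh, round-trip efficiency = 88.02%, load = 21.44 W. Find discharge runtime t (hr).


Step 1: E_discharge = eta/100 * E_charge = 88.02/100 * 445.84 = 392.43 Wh
Step 2: t = E_discharge / P = 392.43 / 21.44 = 18.30 hr

18.30 hr


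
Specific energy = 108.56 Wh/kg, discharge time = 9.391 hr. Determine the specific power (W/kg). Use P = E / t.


Specific power = 108.56 Wh/kg / 9.391 hr = 11.56 W/kg

11.56 W/kg


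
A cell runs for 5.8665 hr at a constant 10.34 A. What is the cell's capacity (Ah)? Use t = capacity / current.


C = I * t = 10.34 * 5.8665 = 60.66 Ah

60.66 Ah


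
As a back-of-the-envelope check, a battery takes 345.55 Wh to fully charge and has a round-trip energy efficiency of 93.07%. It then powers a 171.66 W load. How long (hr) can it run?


Step 1: E_discharge = eta/100 * E_charge = 93.07/100 * 345.55 = 321.6 Wh
Step 2: t = E_discharge / P = 321.6 / 171.66 = 1.873 hr

1.873 hr


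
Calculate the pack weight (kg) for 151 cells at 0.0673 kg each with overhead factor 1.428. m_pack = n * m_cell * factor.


m_pack = n * m_cell * overhead = 151 * 0.0673 * 1.428 = 14.51 kg

14.51 kg


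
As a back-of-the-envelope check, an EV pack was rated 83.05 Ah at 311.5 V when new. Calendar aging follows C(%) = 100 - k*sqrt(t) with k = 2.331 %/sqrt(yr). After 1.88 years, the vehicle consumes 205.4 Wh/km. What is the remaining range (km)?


Step 1: capacity retention = 100 - 2.331 * sqrt(1.88) = 100 - 2.331 * 1.3711 = 96.804%
Step 2: C_now = 83.05 * 96.804/100 = 80.396 Ah
Step 3: E_pack = V * C_now = 311.5 * 80.396 = 25043 Wh
Step 4: range = E_pack / consumption = 25043 / 205.4 = 121.9 km

121.9 km


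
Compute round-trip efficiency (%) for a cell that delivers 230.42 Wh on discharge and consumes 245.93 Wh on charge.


eta_e = E_dis / E_chg * 100 = 230.42 / 245.93 * 100 = 93.69%

93.69%


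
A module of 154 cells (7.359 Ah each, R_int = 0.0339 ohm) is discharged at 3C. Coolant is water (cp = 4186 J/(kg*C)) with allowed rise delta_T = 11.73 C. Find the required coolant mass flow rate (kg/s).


Step 1: I = 3 * 7.359 = 22.077 A
Step 2: Q_cell = I^2 * R = 22.077^2 * 0.0339 = 16.523 W
Step 3: Q_total = 154 * 16.523 = 2544.5 W
Step 4: m_dot = Q_total / (cp * dT) = 2544.5 / (4186 * 11.73) = 0.05182 kg/s

0.05182 kg/s


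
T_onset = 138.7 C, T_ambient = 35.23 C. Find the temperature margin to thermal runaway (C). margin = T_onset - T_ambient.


Safety margin = 138.7 C - 35.23 C = 103.47 C

103.47 C


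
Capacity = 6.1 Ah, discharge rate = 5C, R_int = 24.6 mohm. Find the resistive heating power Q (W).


Convert: R = 24.6 mohm = 0.0246 ohm
Step 1: I = C_rate * capacity = 5 * 6.1 = 30.5 A
Step 2: Q = I^2 * R = 30.5^2 * 0.0246 = 930.25 * 0.0246 = 22.88 W

22.88 W


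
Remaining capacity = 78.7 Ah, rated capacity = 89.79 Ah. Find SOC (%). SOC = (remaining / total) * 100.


SOC% = 78.7 / 89.79 * 100 = 87.65%

87.65%
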